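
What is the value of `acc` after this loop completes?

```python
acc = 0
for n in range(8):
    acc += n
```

Sum of 0 to 7 = 28
`acc` takes the values: 0 → 1 → 3 → 6 → 10 → 15 → 21 → 28

Answer: 28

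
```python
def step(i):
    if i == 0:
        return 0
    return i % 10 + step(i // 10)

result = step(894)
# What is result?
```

Sum of digits of 894: 4 + 9 + 8 = 21

Answer: 21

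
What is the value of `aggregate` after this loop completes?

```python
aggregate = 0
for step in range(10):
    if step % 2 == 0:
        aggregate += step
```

Sum of even numbers 0 to 9
`aggregate` takes the values: 0 → 2 → 6 → 12 → 20

Answer: 20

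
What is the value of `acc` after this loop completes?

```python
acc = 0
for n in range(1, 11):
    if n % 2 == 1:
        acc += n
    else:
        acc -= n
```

Add odd, subtract even
`acc` takes the values: 0 → 1 → -1 → 2 → -2 → 3 → -3 → 4 → -4 → 5 → -5

Answer: -5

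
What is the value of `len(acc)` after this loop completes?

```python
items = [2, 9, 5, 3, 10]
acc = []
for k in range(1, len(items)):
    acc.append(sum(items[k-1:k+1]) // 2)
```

Number of 2-element averages
`acc` takes the values: [] → [5] → [5, 7] → [5, 7, 4] → [5, 7, 4, 6]
So `len(acc)` = 4

Answer: 4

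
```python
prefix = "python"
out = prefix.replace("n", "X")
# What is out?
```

Trace:
`prefix = "python"` → prefix = 'python'
`out = prefix.replace("n", "X")` → out = 'pythoX'
So out = 'pythoX'

Answer: 'pythoX'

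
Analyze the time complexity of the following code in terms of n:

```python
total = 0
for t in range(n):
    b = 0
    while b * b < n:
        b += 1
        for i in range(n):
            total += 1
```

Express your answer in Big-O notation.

Each loop level contributes: n × √n × n. Multiplying the contributions gives O(n^2√n).

Answer: O(n^2√n)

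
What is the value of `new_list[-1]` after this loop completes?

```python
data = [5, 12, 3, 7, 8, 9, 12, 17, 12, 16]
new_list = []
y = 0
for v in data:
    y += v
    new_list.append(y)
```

Cumulative sum ends at 101
`new_list` takes the values: [] → [5] → [5, 17] → [5, 17, 20] → [5, 17, 20, 27] → [5, 17, 20, 27, 35] → [5, 17, 20, 27, 35, 44] → [5, 17, 20, 27, 35, 44, 56] → [5, 17, 20, 27, 35, 44, 56, 73] → [5, 17, 20, 27, 35, 44, 56, 73, 85] → [5, 17, 20, 27, 35, 44, 56, 73, 85, 101]
So `new_list[-1]` = 101

Answer: 101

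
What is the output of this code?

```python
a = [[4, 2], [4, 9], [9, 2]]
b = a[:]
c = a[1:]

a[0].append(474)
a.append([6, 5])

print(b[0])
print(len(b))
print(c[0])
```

Key concept: slice with nested mutation.
Step by step:
`a = [[4, 2], [4, 9], [9, 2]]` → a = [[4, 2], [4, 9], [9, 2]]
`b = a[:]` → b = [[4, 2], [4, 9], [9, 2]]
`c = a[1:]` → c = [[4, 9], [9, 2]]
`a[0].append(474)` → a = [[4, 2, 474], [4, 9], [9, 2]]; b = [[4, 2, 474], [4, 9], [9, 2]]
`a.append([6, 5])` → a = [[4, 2, 474], [4, 9], [9, 2], [6, 5]]
`print(b[0])` → prints [4, 2, 474]
`print(len(b))` → prints 3
`print(c[0])` → prints [4, 9]

Answer:
[4, 2, 474]
3
[4, 9]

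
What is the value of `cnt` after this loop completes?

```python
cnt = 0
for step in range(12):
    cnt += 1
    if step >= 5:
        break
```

Loop breaks when step reaches 5, cnt is 6
`cnt` takes the values: 0 → 1 → 2 → 3 → 4 → 5 → 6

Answer: 6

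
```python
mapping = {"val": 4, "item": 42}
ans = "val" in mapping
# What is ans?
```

Trace:
`mapping = {"val": 4, "item": 42}` → mapping = {'val': 4, 'item': 42}
`ans = "val" in mapping` → ans = True
So ans = True

Answer: True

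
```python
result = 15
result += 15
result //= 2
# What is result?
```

Trace:
`result = 15` → result = 15
`result += 15` → result = 30
`result //= 2` → result = 15
So result = 15

Answer: 15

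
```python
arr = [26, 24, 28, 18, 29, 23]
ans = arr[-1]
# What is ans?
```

Trace:
`arr = [26, 24, 28, 18, 29, 23]` → arr = [26, 24, 28, 18, 29, 23]
`ans = arr[-1]` → ans = 23
So ans = 23

Answer: 23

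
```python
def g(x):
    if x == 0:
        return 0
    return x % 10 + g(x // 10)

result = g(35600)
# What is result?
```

Sum of digits of 35600: 0 + 0 + 6 + 5 + 3 = 14

Answer: 14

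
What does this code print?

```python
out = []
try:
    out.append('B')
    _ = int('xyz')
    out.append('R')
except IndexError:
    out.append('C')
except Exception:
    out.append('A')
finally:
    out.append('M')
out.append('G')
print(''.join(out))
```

Execution trace: 'B' (try body) → 'A' (except Exception) → 'M' (finally) → 'G' (after the try/except). Output: BAMG

Answer: BAMG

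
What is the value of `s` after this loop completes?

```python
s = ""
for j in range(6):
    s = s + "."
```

Repeat '.' 6 times
`s` takes the values: "" → "." → ".." → "..." → "...." → "....." → "......"

Answer: "......"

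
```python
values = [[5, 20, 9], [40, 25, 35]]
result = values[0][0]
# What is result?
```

Trace:
`values = [[5, 20, 9], [40, 25, 35]]` → values = [[5, 20, 9], [40, 25, 35]]
`result = values[0][0]` → result = 5
So result = 5

Answer: 5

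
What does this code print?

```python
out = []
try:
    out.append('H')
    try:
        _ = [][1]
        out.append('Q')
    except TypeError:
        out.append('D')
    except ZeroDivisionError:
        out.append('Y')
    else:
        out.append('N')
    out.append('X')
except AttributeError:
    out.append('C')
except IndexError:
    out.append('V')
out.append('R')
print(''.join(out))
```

Execution trace: 'H' (try body) → 'V' (except IndexError) → 'R' (after the try/except). Output: HVR

Answer: HVR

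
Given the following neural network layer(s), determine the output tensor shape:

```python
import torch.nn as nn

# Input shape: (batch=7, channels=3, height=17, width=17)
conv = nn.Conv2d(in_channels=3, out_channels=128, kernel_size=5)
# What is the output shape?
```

Input: (7, 3, 17, 17) -> Output: (7, 128, 13, 13)

Answer: (7, 128, 13, 13)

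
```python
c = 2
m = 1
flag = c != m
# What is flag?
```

Trace:
`c = 2` → c = 2
`m = 1` → m = 1
`flag = c != m` → flag = True
So flag = True

Answer: True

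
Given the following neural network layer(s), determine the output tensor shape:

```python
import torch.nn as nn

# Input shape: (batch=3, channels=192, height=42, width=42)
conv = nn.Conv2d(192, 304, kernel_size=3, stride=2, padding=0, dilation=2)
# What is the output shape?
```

Input: (3, 192, 42, 42) -> Output: (3, 304, 19, 19)

Answer: (3, 304, 19, 19)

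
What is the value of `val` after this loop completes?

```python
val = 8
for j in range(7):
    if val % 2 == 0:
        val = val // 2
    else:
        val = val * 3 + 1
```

Collatz-style transformation from 8
`val` takes the values: 8 → 4 → 2 → 1 → 4 → 2 → 1 → 4

Answer: 4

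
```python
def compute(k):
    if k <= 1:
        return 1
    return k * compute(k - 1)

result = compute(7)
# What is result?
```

compute(7) = 7 * 6 * 5 * 4 * 3 * 2 * 1 = 5040

Answer: 5040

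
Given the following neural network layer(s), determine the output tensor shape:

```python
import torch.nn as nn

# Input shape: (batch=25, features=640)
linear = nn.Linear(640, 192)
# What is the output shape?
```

Input: (25, 640) -> Output: (25, 192)

Answer: (25, 192)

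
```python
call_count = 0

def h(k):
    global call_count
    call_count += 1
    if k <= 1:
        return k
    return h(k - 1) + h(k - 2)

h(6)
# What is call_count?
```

Calls(k) = 1 + Calls(k-1) + Calls(k-2); Calls(0)=Calls(1)=1. For k=6 this gives 25.

Answer: 25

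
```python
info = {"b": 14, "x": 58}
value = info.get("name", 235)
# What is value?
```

Trace:
`info = {"b": 14, "x": 58}` → info = {'b': 14, 'x': 58}
`value = info.get("name", 235)` → value = 235
So value = 235

Answer: 235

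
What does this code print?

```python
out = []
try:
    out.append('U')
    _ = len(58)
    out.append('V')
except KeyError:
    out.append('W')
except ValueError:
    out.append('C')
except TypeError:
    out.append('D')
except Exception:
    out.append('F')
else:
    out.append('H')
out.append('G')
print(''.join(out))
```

Execution trace: 'U' (try body) → 'D' (except TypeError) → 'G' (after the try/except). Output: UDG

Answer: UDG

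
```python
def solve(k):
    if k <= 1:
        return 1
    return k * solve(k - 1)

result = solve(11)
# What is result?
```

solve(11) = 11 * 10 * 9 * 8 * 7 * 6 * 5 * 4 * 3 * 2 * 1 = 39916800

Answer: 39916800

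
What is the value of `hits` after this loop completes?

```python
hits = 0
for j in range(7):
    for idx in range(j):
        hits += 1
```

Triangle number: 0+1+2+...+6
`hits` takes the values: 0 → 1 → 2 → 3 → 4 → 5 → 6 → 7 → 8 → 9 → 10 → 11 → 12 → 13 → 14 → 15 → 16 → 17 → 18 → 19 → 20 → 21

Answer: 21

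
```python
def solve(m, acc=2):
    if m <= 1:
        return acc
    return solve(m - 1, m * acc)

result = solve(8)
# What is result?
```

Accumulator trace (n, acc): (8, 2) -> (7, 16) -> (6, 112) -> (5, 672) -> (4, 3360) -> (3, 13440) -> (2, 40320) -> (1, 80640) -> return 80640

Answer: 80640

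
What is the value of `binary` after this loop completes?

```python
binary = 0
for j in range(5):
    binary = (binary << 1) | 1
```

Build 5 consecutive 1-bits: 0b11111
`binary` takes the values: 0 → 1 → 3 → 7 → 15 → 31

Answer: 31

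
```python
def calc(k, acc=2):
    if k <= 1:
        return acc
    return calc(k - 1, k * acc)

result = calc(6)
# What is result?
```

Accumulator trace (n, acc): (6, 2) -> (5, 12) -> (4, 60) -> (3, 240) -> (2, 720) -> (1, 1440) -> return 1440

Answer: 1440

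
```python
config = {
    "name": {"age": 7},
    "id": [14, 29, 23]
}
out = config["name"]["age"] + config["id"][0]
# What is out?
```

Trace:
`config = { ...` → config = {'name': {'age': 7}, 'id': [14, 29, 23]}
`out = config["name"]["age"] + config["id"][0]` → out = 21
So out = 21

Answer: 21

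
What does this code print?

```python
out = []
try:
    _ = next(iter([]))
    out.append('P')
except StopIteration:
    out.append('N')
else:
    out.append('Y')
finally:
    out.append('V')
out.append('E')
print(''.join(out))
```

Execution trace: 'N' (except StopIteration) → 'V' (finally) → 'E' (after the try/except). Output: NVE

Answer: NVE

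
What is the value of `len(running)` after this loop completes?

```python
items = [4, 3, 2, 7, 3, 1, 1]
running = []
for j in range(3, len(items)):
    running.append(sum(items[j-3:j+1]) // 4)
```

Number of 4-element averages
`running` takes the values: [] → [4] → [4, 3] → [4, 3, 3] → [4, 3, 3, 3]
So `len(running)` = 4

Answer: 4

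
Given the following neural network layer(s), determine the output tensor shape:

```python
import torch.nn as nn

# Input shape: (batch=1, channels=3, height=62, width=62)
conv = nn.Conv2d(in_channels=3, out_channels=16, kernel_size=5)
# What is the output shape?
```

Input: (1, 3, 62, 62) -> Output: (1, 16, 58, 58)

Answer: (1, 16, 58, 58)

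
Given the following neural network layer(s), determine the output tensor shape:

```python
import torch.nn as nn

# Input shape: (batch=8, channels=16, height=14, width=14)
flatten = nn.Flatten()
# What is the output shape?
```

Input: (8, 16, 14, 14) -> Output: (8, 3136)

Answer: (8, 3136)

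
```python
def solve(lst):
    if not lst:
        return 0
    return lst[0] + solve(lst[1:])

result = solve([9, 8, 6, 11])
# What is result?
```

9 + 8 + 6 + 11 + 0 = 34

Answer: 34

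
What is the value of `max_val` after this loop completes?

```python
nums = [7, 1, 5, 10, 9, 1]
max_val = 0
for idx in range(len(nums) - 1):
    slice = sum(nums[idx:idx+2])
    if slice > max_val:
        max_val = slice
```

Max sum of 2-element window in [7, 1, 5, 10, 9, 1]
`max_val` takes the values: 0 → 8 → 15 → 19

Answer: 19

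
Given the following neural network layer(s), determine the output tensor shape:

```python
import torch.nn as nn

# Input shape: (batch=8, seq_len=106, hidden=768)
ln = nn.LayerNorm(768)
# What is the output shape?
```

Input: (8, 106, 768) -> Output: (8, 106, 768)

Answer: (8, 106, 768)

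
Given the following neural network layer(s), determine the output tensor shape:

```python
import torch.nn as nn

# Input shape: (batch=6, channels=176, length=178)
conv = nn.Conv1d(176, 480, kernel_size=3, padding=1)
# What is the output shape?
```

Input: (6, 176, 178) -> Output: (6, 480, 178)

Answer: (6, 480, 178)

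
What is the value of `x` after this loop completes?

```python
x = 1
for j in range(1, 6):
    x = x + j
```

Start at 1, add 1 through 5
`x` takes the values: 1 → 2 → 4 → 7 → 11 → 16

Answer: 16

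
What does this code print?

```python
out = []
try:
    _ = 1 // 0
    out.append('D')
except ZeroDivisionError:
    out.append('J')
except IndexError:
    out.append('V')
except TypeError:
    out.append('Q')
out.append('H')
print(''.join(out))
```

Execution trace: 'J' (except ZeroDivisionError) → 'H' (after the try/except). Output: JH

Answer: JH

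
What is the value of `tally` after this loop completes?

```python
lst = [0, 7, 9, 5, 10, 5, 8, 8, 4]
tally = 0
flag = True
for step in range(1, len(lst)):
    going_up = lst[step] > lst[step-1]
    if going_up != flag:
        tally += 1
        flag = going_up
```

Count direction changes in [0, 7, 9, 5, 10, 5, 8, 8, 4]
`tally` takes the values: 0 → 1 → 2 → 3 → 4 → 5

Answer: 5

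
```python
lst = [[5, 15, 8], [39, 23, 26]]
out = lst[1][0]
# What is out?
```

Trace:
`lst = [[5, 15, 8], [39, 23, 26]]` → lst = [[5, 15, 8], [39, 23, 26]]
`out = lst[1][0]` → out = 39
So out = 39

Answer: 39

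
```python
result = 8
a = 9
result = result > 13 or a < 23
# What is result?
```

Trace:
`result = 8` → result = 8
`a = 9` → a = 9
`result = result > 13 or a < 23` → result = True
So result = True

Answer: True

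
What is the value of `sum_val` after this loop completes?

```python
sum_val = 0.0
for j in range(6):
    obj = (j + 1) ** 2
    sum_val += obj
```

Sum of squared losses 1² + 2² + ... + 6²
`sum_val` takes the values: 0.0 → 1.0 → 5.0 → 14.0 → 30.0 → 55.0 → 91.0

Answer: 91.0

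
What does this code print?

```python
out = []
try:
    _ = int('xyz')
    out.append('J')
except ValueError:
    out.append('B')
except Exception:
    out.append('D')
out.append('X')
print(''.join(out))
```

Execution trace: 'B' (except ValueError) → 'X' (after the try/except). Output: BX

Answer: BX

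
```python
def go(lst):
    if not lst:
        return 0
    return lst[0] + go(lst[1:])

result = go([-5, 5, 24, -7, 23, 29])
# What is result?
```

(-5) + 5 + 24 + (-7) + 23 + 29 + 0 = 69

Answer: 69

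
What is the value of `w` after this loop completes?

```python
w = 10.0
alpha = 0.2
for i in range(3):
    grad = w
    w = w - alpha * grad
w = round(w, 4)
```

Gradient descent: w = 10.0 * (1 - 0.2)^3
`w` takes the values: 10.0 → 8.0 → 6.4 → 5.12

Answer: 5.12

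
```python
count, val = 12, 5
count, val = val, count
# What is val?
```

Trace:
`count, val = 12, 5` → count = 12; val = 5
`count, val = val, count` → count = 5; val = 12
So val = 12

Answer: 12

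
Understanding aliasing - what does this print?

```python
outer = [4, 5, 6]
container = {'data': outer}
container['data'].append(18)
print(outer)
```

Key concept: dict holds reference to list.
Step by step:
`outer = [4, 5, 6]` → outer = [4, 5, 6]
`container = {'data': outer}` → container = {'data': [4, 5, 6]}
`container['data'].append(18)` → outer = [4, 5, 6, 18]; container = {'data': [4, 5, 6, 18]}
`print(outer)` → prints [4, 5, 6, 18]

Answer: [4, 5, 6, 18]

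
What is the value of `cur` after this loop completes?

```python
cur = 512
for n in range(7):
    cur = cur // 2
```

Halve 7 times: 512 // 2^7 = 4
`cur` takes the values: 512 → 256 → 128 → 64 → 32 → 16 → 8 → 4

Answer: 4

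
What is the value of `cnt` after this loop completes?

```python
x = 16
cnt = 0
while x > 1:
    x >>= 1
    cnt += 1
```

Count right shifts until 1
`cnt` takes the values: 0 → 1 → 2 → 3 → 4

Answer: 4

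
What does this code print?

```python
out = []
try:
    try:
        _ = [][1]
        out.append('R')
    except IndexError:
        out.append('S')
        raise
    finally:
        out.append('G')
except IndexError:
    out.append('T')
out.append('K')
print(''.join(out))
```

Execution trace: 'S' (except IndexError) → 'G' (finally) → 'T' (outer except IndexError) → 'K' (after the try/except). Output: SGTK

Answer: SGTK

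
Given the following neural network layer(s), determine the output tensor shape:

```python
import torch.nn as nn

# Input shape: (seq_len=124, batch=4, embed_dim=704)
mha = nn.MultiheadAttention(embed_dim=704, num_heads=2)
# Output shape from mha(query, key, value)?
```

Input: (124, 4, 704) -> Output: (124, 4, 704)

Answer: (124, 4, 704)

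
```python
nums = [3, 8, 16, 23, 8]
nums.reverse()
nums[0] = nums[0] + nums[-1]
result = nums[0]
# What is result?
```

Trace:
`nums = [3, 8, 16, 23, 8]` → nums = [3, 8, 16, 23, 8]
`nums.reverse()` → nums = [8, 23, 16, 8, 3]
`nums[0] = nums[0] + nums[-1]` → nums = [11, 23, 16, 8, 3]
`result = nums[0]` → result = 11
So result = 11

Answer: 11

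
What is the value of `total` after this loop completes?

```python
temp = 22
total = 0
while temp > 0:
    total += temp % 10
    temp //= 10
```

Sum digits of 22
`total` takes the values: 0 → 2 → 4

Answer: 4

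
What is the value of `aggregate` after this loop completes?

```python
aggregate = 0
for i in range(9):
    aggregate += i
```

Sum of 0 to 8 = 36
`aggregate` takes the values: 0 → 1 → 3 → 6 → 10 → 15 → 21 → 28 → 36

Answer: 36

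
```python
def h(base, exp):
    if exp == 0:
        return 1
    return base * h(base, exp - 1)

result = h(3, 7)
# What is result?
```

h(3, 7) = 3 * 3 * 3 * 3 * 3 * 3 * 3 = 2187

Answer: 2187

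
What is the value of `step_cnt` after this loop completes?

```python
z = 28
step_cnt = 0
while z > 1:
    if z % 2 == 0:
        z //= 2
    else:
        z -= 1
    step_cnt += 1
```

Steps to reduce 28 to 1
`step_cnt` takes the values: 0 → 1 → 2 → 3 → 4 → 5 → 6

Answer: 6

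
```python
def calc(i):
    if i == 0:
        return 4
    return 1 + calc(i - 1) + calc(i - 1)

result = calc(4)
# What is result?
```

calc(i) = 1 + 2·calc(i-1), calc(0)=4. Closed form: (4+1)·2^4 - 1 = 79.

Answer: 79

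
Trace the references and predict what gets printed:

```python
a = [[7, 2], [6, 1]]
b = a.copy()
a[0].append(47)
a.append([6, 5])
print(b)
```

Key concept: shallow copy with nested lists.
Step by step:
`a = [[7, 2], [6, 1]]` → a = [[7, 2], [6, 1]]
`b = a.copy()` → b = [[7, 2], [6, 1]]
`a[0].append(47)` → a = [[7, 2, 47], [6, 1]]; b = [[7, 2, 47], [6, 1]]
`a.append([6, 5])` → a = [[7, 2, 47], [6, 1], [6, 5]]
`print(b)` → prints [[7, 2, 47], [6, 1]]

Answer: [[7, 2, 47], [6, 1]]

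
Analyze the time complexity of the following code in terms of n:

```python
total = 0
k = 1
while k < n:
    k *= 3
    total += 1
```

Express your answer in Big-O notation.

Each loop level contributes: log n. Multiplying the contributions gives O(log n).

Answer: O(log n)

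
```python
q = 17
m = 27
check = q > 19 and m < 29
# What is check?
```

Trace:
`q = 17` → q = 17
`m = 27` → m = 27
`check = q > 19 and m < 29` → check = False
So check = False

Answer: False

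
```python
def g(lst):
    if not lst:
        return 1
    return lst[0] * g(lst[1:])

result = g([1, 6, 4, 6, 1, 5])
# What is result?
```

Product over [1, 6, 4, 6, 1, 5] = 1 * 6 * 4 * 6 * 1 * 5 = 720

Answer: 720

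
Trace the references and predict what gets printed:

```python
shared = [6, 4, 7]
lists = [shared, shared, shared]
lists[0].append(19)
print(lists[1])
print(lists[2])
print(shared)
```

Key concept: list of same reference.
Step by step:
`shared = [6, 4, 7]` → shared = [6, 4, 7]
`lists = [shared, shared, shared]` → lists = [[6, 4, 7], [6, 4, 7], [6, 4, 7]]
`lists[0].append(19)` → shared = [6, 4, 7, 19]; lists = [[6, 4, 7, 19], [6, 4, 7, 19], [6, 4, 7, 19]]
`print(lists[1])` → prints [6, 4, 7, 19]
`print(lists[2])` → prints [6, 4, 7, 19]
`print(shared)` → prints [6, 4, 7, 19]

Answer:
[6, 4, 7, 19]
[6, 4, 7, 19]
[6, 4, 7, 19]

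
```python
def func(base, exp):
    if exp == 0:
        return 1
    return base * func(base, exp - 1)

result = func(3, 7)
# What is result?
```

func(3, 7) = 3 * 3 * 3 * 3 * 3 * 3 * 3 = 2187

Answer: 2187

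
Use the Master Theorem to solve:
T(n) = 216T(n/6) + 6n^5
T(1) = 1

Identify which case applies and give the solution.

a=216, b=6, f(n)=6n^5. log_6(216) = 3. Since c=5 > 3 and the regularity condition holds (216(n/6)^5 = (216/6^5)n^5 with 216/6^5 < 1), Case 3 applies: T(n) = Θ(f(n)) = O(n^5).

Answer: O(n^5) - Case 3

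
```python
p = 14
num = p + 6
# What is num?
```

Trace:
`p = 14` → p = 14
`num = p + 6` → num = 20
So num = 20

Answer: 20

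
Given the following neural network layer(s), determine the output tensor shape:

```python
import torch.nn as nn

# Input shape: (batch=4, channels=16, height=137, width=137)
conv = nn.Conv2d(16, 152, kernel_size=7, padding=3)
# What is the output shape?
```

Input: (4, 16, 137, 137) -> Output: (4, 152, 137, 137)

Answer: (4, 152, 137, 137)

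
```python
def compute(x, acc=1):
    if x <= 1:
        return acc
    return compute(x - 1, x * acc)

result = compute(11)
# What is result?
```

Accumulator trace (n, acc): (11, 1) -> (10, 11) -> (9, 110) -> (8, 990) -> (7, 7920) -> (6, 55440) -> (5, 332640) -> (4, 1663200) -> (3, 6652800) -> (2, 19958400) -> (1, 39916800) -> return 39916800

Answer: 39916800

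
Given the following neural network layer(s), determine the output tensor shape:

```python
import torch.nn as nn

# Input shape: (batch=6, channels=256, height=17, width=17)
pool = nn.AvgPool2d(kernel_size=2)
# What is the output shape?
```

Input: (6, 256, 17, 17) -> Output: (6, 256, 8, 8)

Answer: (6, 256, 8, 8)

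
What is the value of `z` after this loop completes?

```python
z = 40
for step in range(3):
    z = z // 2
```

Halve 3 times: 40 // 2^3 = 5
`z` takes the values: 40 → 20 → 10 → 5

Answer: 5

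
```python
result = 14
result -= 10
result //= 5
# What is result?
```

Trace:
`result = 14` → result = 14
`result -= 10` → result = 4
`result //= 5` → result = 0
So result = 0

Answer: 0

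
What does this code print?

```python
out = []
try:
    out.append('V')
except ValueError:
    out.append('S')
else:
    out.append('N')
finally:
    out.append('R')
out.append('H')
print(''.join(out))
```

Execution trace: 'V' (try body, no exception) → 'N' (else) → 'R' (finally) → 'H' (after the try/except). Output: VNRH

Answer: VNRH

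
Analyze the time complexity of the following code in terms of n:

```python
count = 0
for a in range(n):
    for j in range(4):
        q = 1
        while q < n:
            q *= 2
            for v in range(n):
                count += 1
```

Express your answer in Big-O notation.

Each loop level contributes: n × 1 × log n × n. Multiplying the contributions gives O(n^2 log n).

Answer: O(n^2 log n)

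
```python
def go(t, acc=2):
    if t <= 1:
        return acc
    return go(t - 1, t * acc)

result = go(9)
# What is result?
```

Accumulator trace (n, acc): (9, 2) -> (8, 18) -> (7, 144) -> (6, 1008) -> (5, 6048) -> (4, 30240) -> (3, 120960) -> (2, 362880) -> (1, 725760) -> return 725760

Answer: 725760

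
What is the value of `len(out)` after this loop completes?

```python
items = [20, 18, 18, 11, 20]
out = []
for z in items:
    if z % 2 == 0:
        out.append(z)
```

Count even numbers in [20, 18, 18, 11, 20]
`out` takes the values: [] → [20] → [20, 18] → [20, 18, 18] → [20, 18, 18, 20]
So `len(out)` = 4

Answer: 4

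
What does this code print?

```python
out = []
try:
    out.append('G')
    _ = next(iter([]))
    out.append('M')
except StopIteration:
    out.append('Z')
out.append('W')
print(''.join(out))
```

Execution trace: 'G' (try body) → 'Z' (except StopIteration) → 'W' (after the try/except). Output: GZW

Answer: GZW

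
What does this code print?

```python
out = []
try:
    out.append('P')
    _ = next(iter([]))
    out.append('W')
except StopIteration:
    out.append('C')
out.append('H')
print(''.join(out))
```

Execution trace: 'P' (try body) → 'C' (except StopIteration) → 'H' (after the try/except). Output: PCH

Answer: PCH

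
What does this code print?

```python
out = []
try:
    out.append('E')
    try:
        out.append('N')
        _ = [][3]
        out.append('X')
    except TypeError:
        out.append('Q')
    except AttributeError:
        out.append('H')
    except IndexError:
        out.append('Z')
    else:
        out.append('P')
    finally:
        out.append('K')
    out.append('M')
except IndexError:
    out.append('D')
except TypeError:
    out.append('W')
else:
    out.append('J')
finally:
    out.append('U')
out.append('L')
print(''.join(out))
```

Execution trace: 'E' (try body) → 'N' (inner try body) → 'Z' (inner except IndexError) → 'K' (inner finally) → 'M' (try body, no exception) → 'J' (else) → 'U' (finally) → 'L' (after the try/except). Output: ENZKMJUL

Answer: ENZKMJUL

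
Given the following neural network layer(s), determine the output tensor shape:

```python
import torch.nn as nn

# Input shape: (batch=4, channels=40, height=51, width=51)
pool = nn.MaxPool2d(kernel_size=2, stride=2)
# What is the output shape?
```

Input: (4, 40, 51, 51) -> Output: (4, 40, 25, 25)

Answer: (4, 40, 25, 25)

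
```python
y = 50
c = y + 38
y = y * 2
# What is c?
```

Trace:
`y = 50` → y = 50
`c = y + 38` → c = 88
`y = y * 2` → y = 100
So c = 88

Answer: 88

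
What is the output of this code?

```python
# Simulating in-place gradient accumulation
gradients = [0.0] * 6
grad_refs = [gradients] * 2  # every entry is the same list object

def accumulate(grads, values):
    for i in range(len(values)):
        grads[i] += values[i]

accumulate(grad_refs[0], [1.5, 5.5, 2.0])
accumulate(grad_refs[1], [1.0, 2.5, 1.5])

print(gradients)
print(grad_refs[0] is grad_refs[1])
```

Key concept: gradient accumulation aliasing.
Step by step:
`gradients = [0.0] * 6` → gradients = [0.0, 0.0, 0.0, 0.0, 0.0, 0.0]
`grad_refs = [gradients] * 2` → grad_refs = [[0.0, 0.0, 0.0, 0.0, 0.0, 0.0], [0.0, 0.0, 0.0, 0.0, 0.0, 0.0]]
`accumulate(grad_refs[0], [1.5, 5.5, 2.0])` → gradients = [1.5, 5.5, 2.0, 0.0, 0.0, 0.0]; grad_refs = [[1.5, 5.5, 2.0, 0.0, 0.0, 0.0], [1.5, 5.5, 2.0, 0.0, 0.0, 0.0]]
`accumulate(grad_refs[1], [1.0, 2.5, 1.5])` → gradients = [2.5, 8.0, 3.5, 0.0, 0.0, 0.0]; grad_refs = [[2.5, 8.0, 3.5, 0.0, 0.0, 0.0], [2.5, 8.0, 3.5, 0.0, 0.0, 0.0]]
`print(gradients)` → prints [2.5, 8.0, 3.5, 0.0, 0.0, 0.0]
`print(grad_refs[0] is grad_refs[1])` → prints True

Answer:
[2.5, 8.0, 3.5, 0.0, 0.0, 0.0]
True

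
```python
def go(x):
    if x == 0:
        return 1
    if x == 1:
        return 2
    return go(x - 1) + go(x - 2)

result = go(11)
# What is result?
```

Build up from base cases: go(0)=1, go(1)=2, go(2)=3, go(3)=5, go(4)=8, go(5)=13, go(6)=21, ..., go(11)=233

Answer: 233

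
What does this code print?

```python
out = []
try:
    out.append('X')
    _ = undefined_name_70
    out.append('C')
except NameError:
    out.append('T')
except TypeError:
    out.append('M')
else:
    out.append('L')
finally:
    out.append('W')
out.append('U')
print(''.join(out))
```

Execution trace: 'X' (try body) → 'T' (except NameError) → 'W' (finally) → 'U' (after the try/except). Output: XTWU

Answer: XTWU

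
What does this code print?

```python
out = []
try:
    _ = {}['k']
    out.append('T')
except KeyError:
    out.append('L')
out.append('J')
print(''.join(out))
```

Execution trace: 'L' (except KeyError) → 'J' (after the try/except). Output: LJ

Answer: LJ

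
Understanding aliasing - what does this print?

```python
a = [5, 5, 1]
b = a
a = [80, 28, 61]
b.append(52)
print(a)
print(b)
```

Key concept: rebinding vs mutation: a is rebound to a new list, b still points at the original.
Step by step:
`a = [5, 5, 1]` → a = [5, 5, 1]
`b = a` → b = [5, 5, 1] (same object as a)
`a = [80, 28, 61]` → a = [80, 28, 61]
`b.append(52)` → b = [5, 5, 1, 52]
`print(a)` → prints [80, 28, 61]
`print(b)` → prints [5, 5, 1, 52]

Answer:
[80, 28, 61]
[5, 5, 1, 52]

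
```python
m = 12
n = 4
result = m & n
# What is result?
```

Trace:
`m = 12` → m = 12
`n = 4` → n = 4
`result = m & n` → result = 4
So result = 4

Answer: 4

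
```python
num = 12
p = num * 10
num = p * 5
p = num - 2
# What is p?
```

Trace:
`num = 12` → num = 12
`p = num * 10` → p = 120
`num = p * 5` → num = 600
`p = num - 2` → p = 598
So p = 598

Answer: 598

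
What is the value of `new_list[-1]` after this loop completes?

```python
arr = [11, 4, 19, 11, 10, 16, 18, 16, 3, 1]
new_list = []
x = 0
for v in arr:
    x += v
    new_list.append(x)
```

Cumulative sum ends at 109
`new_list` takes the values: [] → [11] → [11, 15] → [11, 15, 34] → [11, 15, 34, 45] → [11, 15, 34, 45, 55] → [11, 15, 34, 45, 55, 71] → [11, 15, 34, 45, 55, 71, 89] → [11, 15, 34, 45, 55, 71, 89, 105] → [11, 15, 34, 45, 55, 71, 89, 105, 108] → [11, 15, 34, 45, 55, 71, 89, 105, 108, 109]
So `new_list[-1]` = 109

Answer: 109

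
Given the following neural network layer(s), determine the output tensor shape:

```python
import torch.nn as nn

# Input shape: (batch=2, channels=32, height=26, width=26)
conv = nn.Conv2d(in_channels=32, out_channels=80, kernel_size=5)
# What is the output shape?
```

Input: (2, 32, 26, 26) -> Output: (2, 80, 22, 22)

Answer: (2, 80, 22, 22)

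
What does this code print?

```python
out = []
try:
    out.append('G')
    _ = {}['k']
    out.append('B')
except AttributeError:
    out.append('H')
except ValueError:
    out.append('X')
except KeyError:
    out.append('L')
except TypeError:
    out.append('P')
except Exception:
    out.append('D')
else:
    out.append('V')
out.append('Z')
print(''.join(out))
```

Execution trace: 'G' (try body) → 'L' (except KeyError) → 'Z' (after the try/except). Output: GLZ

Answer: GLZ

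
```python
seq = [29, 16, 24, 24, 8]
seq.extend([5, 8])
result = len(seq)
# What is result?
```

Trace:
`seq = [29, 16, 24, 24, 8]` → seq = [29, 16, 24, 24, 8]
`seq.extend([5, 8])` → seq = [29, 16, 24, 24, 8, 5, 8]
`result = len(seq)` → result = 7
So result = 7

Answer: 7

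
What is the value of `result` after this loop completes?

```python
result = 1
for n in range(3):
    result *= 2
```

2^3 = 8
`result` takes the values: 1 → 2 → 4 → 8

Answer: 8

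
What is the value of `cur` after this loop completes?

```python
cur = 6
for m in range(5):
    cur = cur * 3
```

Multiply by 3, 5 times: 6 * 3^5 = 1458
`cur` takes the values: 6 → 18 → 54 → 162 → 486 → 1458

Answer: 1458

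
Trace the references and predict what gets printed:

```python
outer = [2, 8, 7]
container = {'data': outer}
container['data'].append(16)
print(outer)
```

Key concept: dict holds reference to list.
Step by step:
`outer = [2, 8, 7]` → outer = [2, 8, 7]
`container = {'data': outer}` → container = {'data': [2, 8, 7]}
`container['data'].append(16)` → outer = [2, 8, 7, 16]; container = {'data': [2, 8, 7, 16]}
`print(outer)` → prints [2, 8, 7, 16]

Answer: [2, 8, 7, 16]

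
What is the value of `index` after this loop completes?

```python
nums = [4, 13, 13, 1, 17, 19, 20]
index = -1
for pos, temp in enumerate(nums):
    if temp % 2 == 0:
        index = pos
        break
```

First even number index in [4, 13, 13, 1, 17, 19, 20]
`index` takes the values: -1 → 0

Answer: 0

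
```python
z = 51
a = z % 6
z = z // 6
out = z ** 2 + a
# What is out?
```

Trace:
`z = 51` → z = 51
`a = z % 6` → a = 3
`z = z // 6` → z = 8
`out = z ** 2 + a` → out = 67
So out = 67

Answer: 67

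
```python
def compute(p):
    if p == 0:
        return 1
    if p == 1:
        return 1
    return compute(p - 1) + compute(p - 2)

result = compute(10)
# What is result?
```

Build up from base cases: compute(0)=1, compute(1)=1, compute(2)=2, compute(3)=3, compute(4)=5, compute(5)=8, compute(6)=13, ..., compute(10)=89

Answer: 89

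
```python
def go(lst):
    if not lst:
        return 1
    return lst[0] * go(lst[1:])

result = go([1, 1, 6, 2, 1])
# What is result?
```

Product over [1, 1, 6, 2, 1] = 1 * 1 * 6 * 2 * 1 = 12

Answer: 12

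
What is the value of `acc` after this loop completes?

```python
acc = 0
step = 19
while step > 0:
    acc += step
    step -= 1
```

Sum 19 down to 1
`acc` takes the values: 0 → 19 → 37 → 54 → 70 → 85 → 99 → 112 → 124 → 135 → 145 → 154 → 162 → 169 → 175 → 180 → 184 → 187 → 189 → 190

Answer: 190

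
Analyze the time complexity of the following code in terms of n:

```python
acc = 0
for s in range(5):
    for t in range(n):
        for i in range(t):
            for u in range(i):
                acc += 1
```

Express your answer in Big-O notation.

Each loop level contributes: 1 × n × n × n. Multiplying the contributions gives O(n^3).

Answer: O(n^3)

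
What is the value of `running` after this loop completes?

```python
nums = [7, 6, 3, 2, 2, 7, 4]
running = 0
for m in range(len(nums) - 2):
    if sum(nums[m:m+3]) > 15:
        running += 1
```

Count windows with sum > 15
`running` takes the values: 0 → 1

Answer: 1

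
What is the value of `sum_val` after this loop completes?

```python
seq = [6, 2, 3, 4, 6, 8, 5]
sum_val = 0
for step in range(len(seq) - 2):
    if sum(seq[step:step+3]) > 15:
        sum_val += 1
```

Count windows with sum > 15
`sum_val` takes the values: 0 → 1 → 2

Answer: 2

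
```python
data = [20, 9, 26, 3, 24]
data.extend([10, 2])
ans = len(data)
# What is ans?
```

Trace:
`data = [20, 9, 26, 3, 24]` → data = [20, 9, 26, 3, 24]
`data.extend([10, 2])` → data = [20, 9, 26, 3, 24, 10, 2]
`ans = len(data)` → ans = 7
So ans = 7

Answer: 7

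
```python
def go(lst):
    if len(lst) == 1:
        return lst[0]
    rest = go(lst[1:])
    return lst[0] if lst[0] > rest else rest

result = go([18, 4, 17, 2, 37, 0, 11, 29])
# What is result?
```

Recursive max over [18, 4, 17, 2, 37, 0, 11, 29] = 37

Answer: 37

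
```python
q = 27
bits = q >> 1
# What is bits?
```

Trace:
`q = 27` → q = 27
`bits = q >> 1` → bits = 13
So bits = 13

Answer: 13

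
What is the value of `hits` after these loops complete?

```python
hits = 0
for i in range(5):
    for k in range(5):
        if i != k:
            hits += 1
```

5² - 5 (exclude diagonal)
`hits` takes the values: 0 → 1 → 2 → 3 → 4 → 5 → 6 → 7 → 8 → 9 → 10 → 11 → 12 → 13 → 14 → 15 → 16 → 17 → 18 → 19 → 20

Answer: 20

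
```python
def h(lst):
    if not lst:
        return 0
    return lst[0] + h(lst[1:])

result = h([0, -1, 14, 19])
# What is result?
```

0 + (-1) + 14 + 19 + 0 = 32

Answer: 32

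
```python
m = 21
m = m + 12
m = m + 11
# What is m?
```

Trace:
`m = 21` → m = 21
`m = m + 12` → m = 33
`m = m + 11` → m = 44
So m = 44

Answer: 44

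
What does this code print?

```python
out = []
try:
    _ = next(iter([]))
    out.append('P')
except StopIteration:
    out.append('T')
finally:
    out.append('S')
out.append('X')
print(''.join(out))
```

Execution trace: 'T' (except StopIteration) → 'S' (finally) → 'X' (after the try/except). Output: TSX

Answer: TSX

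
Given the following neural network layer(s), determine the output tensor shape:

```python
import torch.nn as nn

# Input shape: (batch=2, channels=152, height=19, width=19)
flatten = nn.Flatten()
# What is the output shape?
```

Input: (2, 152, 19, 19) -> Output: (2, 54872)

Answer: (2, 54872)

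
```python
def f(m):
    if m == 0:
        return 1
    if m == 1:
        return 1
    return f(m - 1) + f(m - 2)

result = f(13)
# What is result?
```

Build up from base cases: f(0)=1, f(1)=1, f(2)=2, f(3)=3, f(4)=5, f(5)=8, f(6)=13, ..., f(13)=377

Answer: 377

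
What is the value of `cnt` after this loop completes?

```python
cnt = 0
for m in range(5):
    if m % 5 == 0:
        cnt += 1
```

Count numbers divisible by 5 in range(5)
`cnt` takes the values: 0 → 1

Answer: 1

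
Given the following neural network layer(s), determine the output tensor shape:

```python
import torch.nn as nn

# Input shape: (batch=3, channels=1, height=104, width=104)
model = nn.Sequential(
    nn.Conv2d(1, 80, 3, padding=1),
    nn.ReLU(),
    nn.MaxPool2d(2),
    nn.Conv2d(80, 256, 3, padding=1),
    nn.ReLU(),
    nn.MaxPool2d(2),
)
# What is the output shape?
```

Input: (3, 1, 104, 104) -> after first Conv2d: (3, 80, 104, 104) -> after first MaxPool2d: (3, 80, 52, 52) -> after second Conv2d: (3, 256, 52, 52) -> Output: (3, 256, 26, 26)

Answer: (3, 256, 26, 26)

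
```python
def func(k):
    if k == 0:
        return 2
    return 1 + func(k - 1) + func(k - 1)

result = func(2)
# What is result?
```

func(k) = 1 + 2·func(k-1), func(0)=2. Closed form: (2+1)·2^2 - 1 = 11.

Answer: 11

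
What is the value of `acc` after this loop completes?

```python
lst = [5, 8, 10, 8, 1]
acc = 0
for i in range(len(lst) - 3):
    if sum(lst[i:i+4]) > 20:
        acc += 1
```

Count windows with sum > 20
`acc` takes the values: 0 → 1 → 2

Answer: 2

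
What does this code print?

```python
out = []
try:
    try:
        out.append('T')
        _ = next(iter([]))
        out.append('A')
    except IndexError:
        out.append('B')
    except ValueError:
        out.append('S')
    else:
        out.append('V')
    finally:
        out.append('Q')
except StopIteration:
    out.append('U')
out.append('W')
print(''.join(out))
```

Execution trace: 'T' (try body) → 'Q' (finally) → 'U' (outer except StopIteration) → 'W' (after the try/except). Output: TQUW

Answer: TQUW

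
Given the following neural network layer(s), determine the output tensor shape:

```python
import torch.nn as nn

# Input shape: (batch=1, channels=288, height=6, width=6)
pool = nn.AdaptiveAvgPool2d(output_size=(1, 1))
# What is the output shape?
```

Input: (1, 288, 6, 6) -> Output: (1, 288, 1, 1)

Answer: (1, 288, 1, 1)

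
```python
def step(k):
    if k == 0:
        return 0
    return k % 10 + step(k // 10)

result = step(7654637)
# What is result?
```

Sum of digits of 7654637: 7 + 3 + 6 + 4 + 5 + 6 + 7 = 38

Answer: 38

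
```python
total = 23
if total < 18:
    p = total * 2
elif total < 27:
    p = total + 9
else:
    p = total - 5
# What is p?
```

Trace:
`total = 23` → total = 23
`if total < 18: ...` → total < 18 is False, total < 27 is True → p = 32
So p = 32

Answer: 32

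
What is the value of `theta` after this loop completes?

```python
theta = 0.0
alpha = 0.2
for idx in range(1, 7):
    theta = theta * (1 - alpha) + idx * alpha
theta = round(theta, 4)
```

Moving average with lr=0.2
`theta` takes the values: 0.0 → 0.2 → 0.56 → 1.048 → 1.6384 → 2.31072 → 3.048576 → 3.0486

Answer: 3.0486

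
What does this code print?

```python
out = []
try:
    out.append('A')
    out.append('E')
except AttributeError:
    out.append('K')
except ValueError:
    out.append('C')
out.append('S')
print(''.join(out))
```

Execution trace: 'A' (try body) → 'E' (try body, no exception) → 'S' (after the try/except). Output: AES

Answer: AES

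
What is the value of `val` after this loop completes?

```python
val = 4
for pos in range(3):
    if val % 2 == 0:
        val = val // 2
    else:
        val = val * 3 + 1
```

Collatz-style transformation from 4
`val` takes the values: 4 → 2 → 1 → 4

Answer: 4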